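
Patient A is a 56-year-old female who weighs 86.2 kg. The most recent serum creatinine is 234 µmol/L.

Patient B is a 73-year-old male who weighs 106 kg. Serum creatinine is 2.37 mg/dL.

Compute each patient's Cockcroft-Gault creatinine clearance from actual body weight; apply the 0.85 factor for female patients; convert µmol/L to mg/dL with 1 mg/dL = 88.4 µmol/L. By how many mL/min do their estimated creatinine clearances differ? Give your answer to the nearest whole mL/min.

9 mL/min

Patient A: SCr = 234 / 88.4 = 2.647 mg/dL
Patient A: CrCl = (140 − 56) × 86.2 / (72 × 2.647) × 0.85 = 7240.8 / 190.58 × 0.85 ≈ 32.3 mL/min
Patient B: CrCl = (140 − 73) × 106 / (72 × 2.37) = 7102.0 / 170.64 ≈ 41.6 mL/min
|32.3 − 41.6| = 9.3 mL/min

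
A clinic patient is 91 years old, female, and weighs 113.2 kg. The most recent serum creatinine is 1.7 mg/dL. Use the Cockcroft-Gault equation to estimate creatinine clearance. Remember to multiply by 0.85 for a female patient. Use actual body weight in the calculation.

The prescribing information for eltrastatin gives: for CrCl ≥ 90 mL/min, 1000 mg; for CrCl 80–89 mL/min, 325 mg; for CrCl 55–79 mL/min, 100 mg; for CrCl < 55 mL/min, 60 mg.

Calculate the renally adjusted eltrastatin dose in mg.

CrCl = (140 − 91) × 113.2 / (72 × 1.7) × 0.85 = 5546.8 / 122.40 × 0.85 ≈ 38.5 mL/min
CrCl ≈ 39 mL/min → bracket < 55 mL/min.
Dose for this bracket: 60 mg.

60 mg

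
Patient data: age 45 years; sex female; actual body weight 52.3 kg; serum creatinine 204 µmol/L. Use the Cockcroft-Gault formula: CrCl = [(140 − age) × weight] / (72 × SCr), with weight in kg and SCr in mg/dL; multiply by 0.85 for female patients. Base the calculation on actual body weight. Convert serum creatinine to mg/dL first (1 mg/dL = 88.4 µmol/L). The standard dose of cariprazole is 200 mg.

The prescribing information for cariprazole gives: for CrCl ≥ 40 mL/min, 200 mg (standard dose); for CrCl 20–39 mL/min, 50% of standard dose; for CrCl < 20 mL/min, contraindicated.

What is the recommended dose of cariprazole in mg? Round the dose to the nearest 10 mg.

100 mg

SCr = 204 / 88.4 = 2.308 mg/dL
CrCl = (140 − 45) × 52.3 / (72 × 2.308) × 0.85 = 4968.5 / 166.18 × 0.85 ≈ 25.4 mL/min
CrCl ≈ 25 mL/min → bracket 20–39 mL/min.
50% of 200 mg = 100 mg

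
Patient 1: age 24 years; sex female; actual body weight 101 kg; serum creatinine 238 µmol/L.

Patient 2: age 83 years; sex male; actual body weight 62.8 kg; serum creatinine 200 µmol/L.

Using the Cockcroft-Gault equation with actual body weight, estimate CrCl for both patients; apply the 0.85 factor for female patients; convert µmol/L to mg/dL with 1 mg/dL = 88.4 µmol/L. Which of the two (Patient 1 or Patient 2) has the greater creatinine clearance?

Patient 1: SCr = 238 / 88.4 = 2.692 mg/dL
Patient 1: CrCl = (140 − 24) × 101 / (72 × 2.692) × 0.85 = 11716.0 / 193.82 × 0.85 ≈ 51.4 mL/min
Patient 2: SCr = 200 / 88.4 = 2.262 mg/dL
Patient 2: CrCl = (140 − 83) × 62.8 / (72 × 2.262) = 3579.6 / 162.86 ≈ 22.0 mL/min
51.4 vs 22.0 mL/min → Patient 1 is higher.

Patient 1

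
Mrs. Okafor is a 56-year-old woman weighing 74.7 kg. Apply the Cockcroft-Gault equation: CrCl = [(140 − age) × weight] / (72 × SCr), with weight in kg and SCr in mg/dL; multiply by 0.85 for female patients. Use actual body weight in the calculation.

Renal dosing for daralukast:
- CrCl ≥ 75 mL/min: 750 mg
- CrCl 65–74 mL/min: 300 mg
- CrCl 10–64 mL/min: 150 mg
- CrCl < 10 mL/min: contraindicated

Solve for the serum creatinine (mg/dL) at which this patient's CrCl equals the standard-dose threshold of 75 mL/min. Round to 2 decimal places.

Standard dose requires CrCl ≥ 75 mL/min.
Set (140 − 56) × 74.7 × 0.85 / (72 × SCr) = 75
SCr = (140 − 56) × 74.7 × 0.85 / (72 × 75) = 0.988 mg/dL

0.99 mg/dL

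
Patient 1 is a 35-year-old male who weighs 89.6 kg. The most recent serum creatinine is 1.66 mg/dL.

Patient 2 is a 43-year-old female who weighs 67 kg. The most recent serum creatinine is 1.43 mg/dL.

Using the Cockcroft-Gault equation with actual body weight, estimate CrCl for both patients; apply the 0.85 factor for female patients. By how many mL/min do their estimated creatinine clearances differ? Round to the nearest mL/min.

25 mL/min

Patient 1: CrCl = (140 − 35) × 89.6 / (72 × 1.66) = 9408.0 / 119.52 ≈ 78.7 mL/min
Patient 2: CrCl = (140 − 43) × 67 / (72 × 1.43) × 0.85 = 6499.0 / 102.96 × 0.85 ≈ 53.7 mL/min
|78.7 − 53.7| = 25.0 mL/min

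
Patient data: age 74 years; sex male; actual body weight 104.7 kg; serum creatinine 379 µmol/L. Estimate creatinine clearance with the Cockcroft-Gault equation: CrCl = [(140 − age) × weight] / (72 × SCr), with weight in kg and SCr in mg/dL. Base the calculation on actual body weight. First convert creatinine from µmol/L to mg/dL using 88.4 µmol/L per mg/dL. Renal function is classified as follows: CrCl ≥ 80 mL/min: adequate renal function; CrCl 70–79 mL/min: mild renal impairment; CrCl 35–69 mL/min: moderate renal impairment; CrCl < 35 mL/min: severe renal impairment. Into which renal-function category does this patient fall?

SCr = 379 / 88.4 = 4.287 mg/dL
CrCl = (140 − 74) × 104.7 / (72 × 4.287) = 6910.2 / 308.66 ≈ 22.4 mL/min
22 mL/min falls in the 'severe renal impairment' range.

severe renal impairment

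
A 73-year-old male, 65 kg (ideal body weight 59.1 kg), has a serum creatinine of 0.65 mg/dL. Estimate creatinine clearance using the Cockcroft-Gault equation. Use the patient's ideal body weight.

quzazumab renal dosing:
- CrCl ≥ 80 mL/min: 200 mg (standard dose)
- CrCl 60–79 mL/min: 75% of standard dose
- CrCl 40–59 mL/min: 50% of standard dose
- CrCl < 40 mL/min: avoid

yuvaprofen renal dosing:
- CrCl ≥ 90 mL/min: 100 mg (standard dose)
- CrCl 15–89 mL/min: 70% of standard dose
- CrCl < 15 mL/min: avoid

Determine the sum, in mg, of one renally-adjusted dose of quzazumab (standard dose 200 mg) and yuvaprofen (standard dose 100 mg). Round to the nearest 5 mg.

270 mg

CrCl = (140 − 73) × 59.1 / (72 × 0.65) = 3959.7 / 46.80 ≈ 84.6 mL/min
CrCl ≈ 85 mL/min.
quzazumab: ≥ 80 mL/min → 100% of 200 mg = 200 mg.
yuvaprofen: 15–89 mL/min → 70% of 100 mg = 70 mg.
Total = 200 + 70 = 270 mg.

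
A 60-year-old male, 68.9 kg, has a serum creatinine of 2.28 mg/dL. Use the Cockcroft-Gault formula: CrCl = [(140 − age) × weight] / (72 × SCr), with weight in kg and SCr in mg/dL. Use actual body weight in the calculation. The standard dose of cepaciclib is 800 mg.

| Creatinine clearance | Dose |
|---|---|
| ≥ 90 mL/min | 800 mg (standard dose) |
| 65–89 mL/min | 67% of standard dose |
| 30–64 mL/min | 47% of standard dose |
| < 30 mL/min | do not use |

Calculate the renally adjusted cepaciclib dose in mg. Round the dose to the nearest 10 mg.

CrCl = (140 − 60) × 68.9 / (72 × 2.28) = 5512.0 / 164.16 ≈ 33.6 mL/min
CrCl ≈ 34 mL/min → bracket 30–64 mL/min.
47% of 800 mg = 376 mg → 380 mg

380 mg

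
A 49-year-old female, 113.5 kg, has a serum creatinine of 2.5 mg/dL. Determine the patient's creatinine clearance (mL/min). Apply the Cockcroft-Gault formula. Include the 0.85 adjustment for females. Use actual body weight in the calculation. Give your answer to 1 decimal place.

48.8 mL/min

CrCl = (140 − 49) × 113.5 / (72 × 2.5) × 0.85 = 10328.5 / 180.00 × 0.85 ≈ 48.8 mL/min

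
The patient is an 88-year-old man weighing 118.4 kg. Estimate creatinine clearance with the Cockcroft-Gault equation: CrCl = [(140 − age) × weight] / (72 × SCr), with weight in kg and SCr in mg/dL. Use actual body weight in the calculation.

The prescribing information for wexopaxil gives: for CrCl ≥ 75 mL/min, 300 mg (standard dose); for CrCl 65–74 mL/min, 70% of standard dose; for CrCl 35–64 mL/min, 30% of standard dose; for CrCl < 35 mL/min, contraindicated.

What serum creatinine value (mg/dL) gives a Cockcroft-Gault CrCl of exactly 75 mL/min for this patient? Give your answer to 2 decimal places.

1.14 mg/dL

Standard dose requires CrCl ≥ 75 mL/min.
Set (140 − 88) × 118.4 / (72 × SCr) = 75
SCr = (140 − 88) × 118.4 / (72 × 75) = 1.140 mg/dL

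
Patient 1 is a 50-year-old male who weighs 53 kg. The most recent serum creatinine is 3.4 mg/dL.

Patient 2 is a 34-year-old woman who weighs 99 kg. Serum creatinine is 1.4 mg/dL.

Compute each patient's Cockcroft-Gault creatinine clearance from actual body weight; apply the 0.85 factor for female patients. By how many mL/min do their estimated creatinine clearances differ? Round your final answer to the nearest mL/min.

Patient 1: CrCl = (140 − 50) × 53 / (72 × 3.4) = 4770.0 / 244.80 ≈ 19.5 mL/min
Patient 2: CrCl = (140 − 34) × 99 / (72 × 1.4) × 0.85 = 10494.0 / 100.80 × 0.85 ≈ 88.5 mL/min
|19.5 − 88.5| = 69.0 mL/min

69 mL/min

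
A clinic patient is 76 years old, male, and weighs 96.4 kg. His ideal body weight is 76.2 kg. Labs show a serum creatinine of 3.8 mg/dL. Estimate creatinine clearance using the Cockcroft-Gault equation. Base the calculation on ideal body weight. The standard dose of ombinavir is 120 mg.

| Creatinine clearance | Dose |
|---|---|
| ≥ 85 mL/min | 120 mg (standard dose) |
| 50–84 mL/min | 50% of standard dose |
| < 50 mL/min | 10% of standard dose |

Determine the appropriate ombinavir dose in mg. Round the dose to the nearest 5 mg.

CrCl = (140 − 76) × 76.2 / (72 × 3.8) = 4876.8 / 273.60 ≈ 17.8 mL/min
CrCl ≈ 18 mL/min → bracket < 50 mL/min.
10% of 120 mg = 12 mg → 10 mg

10 mg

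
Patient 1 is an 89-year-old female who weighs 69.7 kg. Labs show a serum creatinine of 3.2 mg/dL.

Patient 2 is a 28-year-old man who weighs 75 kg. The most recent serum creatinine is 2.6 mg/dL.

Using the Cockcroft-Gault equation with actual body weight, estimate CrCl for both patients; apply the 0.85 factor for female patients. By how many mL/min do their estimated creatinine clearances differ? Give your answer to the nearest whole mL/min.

Patient 1: CrCl = (140 − 89) × 69.7 / (72 × 3.2) × 0.85 = 3554.7 / 230.40 × 0.85 ≈ 13.1 mL/min
Patient 2: CrCl = (140 − 28) × 75 / (72 × 2.6) = 8400.0 / 187.20 ≈ 44.9 mL/min
|13.1 − 44.9| = 31.8 mL/min

32 mL/min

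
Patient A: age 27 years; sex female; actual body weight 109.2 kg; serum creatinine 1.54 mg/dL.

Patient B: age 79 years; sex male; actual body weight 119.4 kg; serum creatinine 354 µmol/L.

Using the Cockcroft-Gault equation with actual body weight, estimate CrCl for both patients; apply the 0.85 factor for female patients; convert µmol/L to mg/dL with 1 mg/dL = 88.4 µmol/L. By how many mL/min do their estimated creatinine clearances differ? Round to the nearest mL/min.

Patient A: CrCl = (140 − 27) × 109.2 / (72 × 1.54) × 0.85 = 12339.6 / 110.88 × 0.85 ≈ 94.6 mL/min
Patient B: SCr = 354 / 88.4 = 4.005 mg/dL
Patient B: CrCl = (140 − 79) × 119.4 / (72 × 4.005) = 7283.4 / 288.36 ≈ 25.3 mL/min
|94.6 − 25.3| = 69.3 mL/min

69 mL/min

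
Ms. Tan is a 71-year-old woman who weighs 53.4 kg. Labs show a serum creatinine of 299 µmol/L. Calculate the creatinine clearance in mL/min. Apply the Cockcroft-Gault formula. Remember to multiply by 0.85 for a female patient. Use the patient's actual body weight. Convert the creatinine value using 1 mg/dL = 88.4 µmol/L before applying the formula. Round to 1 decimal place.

12.9 mL/min

SCr = 299 / 88.4 = 3.382 mg/dL
CrCl = (140 − 71) × 53.4 / (72 × 3.382) × 0.85 = 3684.6 / 243.50 × 0.85 ≈ 12.9 mL/min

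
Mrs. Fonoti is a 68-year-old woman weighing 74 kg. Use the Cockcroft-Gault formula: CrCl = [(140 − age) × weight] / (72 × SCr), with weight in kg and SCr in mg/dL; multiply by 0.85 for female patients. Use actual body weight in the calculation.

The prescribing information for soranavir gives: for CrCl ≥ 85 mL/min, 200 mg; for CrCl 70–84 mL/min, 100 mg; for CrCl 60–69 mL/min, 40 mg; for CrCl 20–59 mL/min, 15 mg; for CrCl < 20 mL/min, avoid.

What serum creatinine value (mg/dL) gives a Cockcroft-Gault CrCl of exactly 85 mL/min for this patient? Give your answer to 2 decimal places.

0.74 mg/dL

Standard dose requires CrCl ≥ 85 mL/min.
Set (140 − 68) × 74 × 0.85 / (72 × SCr) = 85
SCr = (140 − 68) × 74 × 0.85 / (72 × 85) = 0.740 mg/dL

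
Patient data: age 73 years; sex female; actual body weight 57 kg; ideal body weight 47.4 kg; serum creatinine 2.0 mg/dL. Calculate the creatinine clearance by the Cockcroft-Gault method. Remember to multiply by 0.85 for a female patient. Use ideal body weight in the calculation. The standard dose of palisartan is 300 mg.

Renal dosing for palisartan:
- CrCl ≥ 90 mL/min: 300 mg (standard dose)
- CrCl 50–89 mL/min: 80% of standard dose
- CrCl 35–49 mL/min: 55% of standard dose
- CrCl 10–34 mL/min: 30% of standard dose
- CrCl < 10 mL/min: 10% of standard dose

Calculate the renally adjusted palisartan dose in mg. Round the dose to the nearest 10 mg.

CrCl = (140 − 73) × 47.4 / (72 × 2) × 0.85 = 3175.8 / 144.00 × 0.85 ≈ 18.7 mL/min
CrCl ≈ 19 mL/min → bracket 10–34 mL/min.
30% of 300 mg = 90 mg

90 mg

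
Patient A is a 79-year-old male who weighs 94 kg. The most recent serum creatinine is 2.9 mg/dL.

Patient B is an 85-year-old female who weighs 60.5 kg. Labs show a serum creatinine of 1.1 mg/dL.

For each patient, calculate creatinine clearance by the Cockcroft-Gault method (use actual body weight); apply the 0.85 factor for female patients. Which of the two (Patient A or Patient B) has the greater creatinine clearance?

Patient A: CrCl = (140 − 79) × 94 / (72 × 2.9) = 5734.0 / 208.80 ≈ 27.5 mL/min
Patient B: CrCl = (140 − 85) × 60.5 / (72 × 1.1) × 0.85 = 3327.5 / 79.20 × 0.85 ≈ 35.7 mL/min
27.5 vs 35.7 mL/min → Patient B is higher.

Patient B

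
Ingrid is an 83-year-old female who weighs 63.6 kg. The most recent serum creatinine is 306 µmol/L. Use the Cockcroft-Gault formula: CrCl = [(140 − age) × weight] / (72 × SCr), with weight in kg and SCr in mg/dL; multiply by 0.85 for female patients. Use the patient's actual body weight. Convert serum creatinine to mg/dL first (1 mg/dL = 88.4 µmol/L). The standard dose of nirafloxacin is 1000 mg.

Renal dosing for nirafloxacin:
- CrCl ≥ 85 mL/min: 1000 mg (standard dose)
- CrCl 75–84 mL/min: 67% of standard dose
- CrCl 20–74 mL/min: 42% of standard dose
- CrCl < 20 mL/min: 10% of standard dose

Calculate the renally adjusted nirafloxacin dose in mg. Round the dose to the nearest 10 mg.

100 mg

SCr = 306 / 88.4 = 3.462 mg/dL
CrCl = (140 − 83) × 63.6 / (72 × 3.462) × 0.85 = 3625.2 / 249.26 × 0.85 ≈ 12.4 mL/min
CrCl ≈ 12 mL/min → bracket < 20 mL/min.
10% of 1000 mg = 100 mg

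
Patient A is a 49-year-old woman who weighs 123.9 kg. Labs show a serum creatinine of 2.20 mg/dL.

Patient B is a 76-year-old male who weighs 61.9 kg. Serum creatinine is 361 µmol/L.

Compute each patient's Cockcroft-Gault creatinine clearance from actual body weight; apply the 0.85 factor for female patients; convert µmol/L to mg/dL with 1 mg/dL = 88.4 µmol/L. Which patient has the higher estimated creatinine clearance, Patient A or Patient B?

Patient A

Patient A: CrCl = (140 − 49) × 123.9 / (72 × 2.2) × 0.85 = 11274.9 / 158.40 × 0.85 ≈ 60.5 mL/min
Patient B: SCr = 361 / 88.4 = 4.084 mg/dL
Patient B: CrCl = (140 − 76) × 61.9 / (72 × 4.084) = 3961.6 / 294.05 ≈ 13.5 mL/min
60.5 vs 13.5 mL/min → Patient A is higher.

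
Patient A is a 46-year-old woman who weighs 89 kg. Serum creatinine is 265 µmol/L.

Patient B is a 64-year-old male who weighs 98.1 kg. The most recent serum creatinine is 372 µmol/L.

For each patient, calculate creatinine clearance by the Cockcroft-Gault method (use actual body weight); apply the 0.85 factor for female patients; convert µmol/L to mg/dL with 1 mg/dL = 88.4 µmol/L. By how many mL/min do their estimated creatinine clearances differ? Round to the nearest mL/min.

Patient A: SCr = 265 / 88.4 = 2.998 mg/dL
Patient A: CrCl = (140 − 46) × 89 / (72 × 2.998) × 0.85 = 8366.0 / 215.86 × 0.85 ≈ 32.9 mL/min
Patient B: SCr = 372 / 88.4 = 4.208 mg/dL
Patient B: CrCl = (140 − 64) × 98.1 / (72 × 4.208) = 7455.6 / 302.98 ≈ 24.6 mL/min
|32.9 − 24.6| = 8.3 mL/min

8 mL/min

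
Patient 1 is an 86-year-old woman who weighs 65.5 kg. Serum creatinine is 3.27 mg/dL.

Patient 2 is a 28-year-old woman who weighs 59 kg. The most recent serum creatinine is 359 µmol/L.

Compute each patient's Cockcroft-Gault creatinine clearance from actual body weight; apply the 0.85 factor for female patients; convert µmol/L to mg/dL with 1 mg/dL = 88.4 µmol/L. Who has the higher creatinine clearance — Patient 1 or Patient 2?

Patient 2

Patient 1: CrCl = (140 − 86) × 65.5 / (72 × 3.27) × 0.85 = 3537.0 / 235.44 × 0.85 ≈ 12.8 mL/min
Patient 2: SCr = 359 / 88.4 = 4.061 mg/dL
Patient 2: CrCl = (140 − 28) × 59 / (72 × 4.061) × 0.85 = 6608.0 / 292.39 × 0.85 ≈ 19.2 mL/min
12.8 vs 19.2 mL/min → Patient 2 is higher.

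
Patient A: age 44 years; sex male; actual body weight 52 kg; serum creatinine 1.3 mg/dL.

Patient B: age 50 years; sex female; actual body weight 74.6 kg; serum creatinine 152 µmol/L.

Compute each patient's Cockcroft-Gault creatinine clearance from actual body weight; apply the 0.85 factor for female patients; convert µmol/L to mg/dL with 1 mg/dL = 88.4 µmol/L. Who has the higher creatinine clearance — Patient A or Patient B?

Patient A: CrCl = (140 − 44) × 52 / (72 × 1.3) = 4992.0 / 93.60 ≈ 53.3 mL/min
Patient B: SCr = 152 / 88.4 = 1.719 mg/dL
Patient B: CrCl = (140 − 50) × 74.6 / (72 × 1.719) × 0.85 = 6714.0 / 123.77 × 0.85 ≈ 46.1 mL/min
53.3 vs 46.1 mL/min → Patient A is higher.

Patient A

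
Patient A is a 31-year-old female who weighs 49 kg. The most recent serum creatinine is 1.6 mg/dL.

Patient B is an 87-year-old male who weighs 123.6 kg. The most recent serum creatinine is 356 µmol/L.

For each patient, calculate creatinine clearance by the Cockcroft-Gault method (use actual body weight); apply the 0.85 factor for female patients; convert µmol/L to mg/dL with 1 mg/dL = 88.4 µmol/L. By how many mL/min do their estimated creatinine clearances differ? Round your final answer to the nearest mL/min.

Patient A: CrCl = (140 − 31) × 49 / (72 × 1.6) × 0.85 = 5341.0 / 115.20 × 0.85 ≈ 39.4 mL/min
Patient B: SCr = 356 / 88.4 = 4.027 mg/dL
Patient B: CrCl = (140 − 87) × 123.6 / (72 × 4.027) = 6550.8 / 289.94 ≈ 22.6 mL/min
|39.4 − 22.6| = 16.8 mL/min

17 mL/min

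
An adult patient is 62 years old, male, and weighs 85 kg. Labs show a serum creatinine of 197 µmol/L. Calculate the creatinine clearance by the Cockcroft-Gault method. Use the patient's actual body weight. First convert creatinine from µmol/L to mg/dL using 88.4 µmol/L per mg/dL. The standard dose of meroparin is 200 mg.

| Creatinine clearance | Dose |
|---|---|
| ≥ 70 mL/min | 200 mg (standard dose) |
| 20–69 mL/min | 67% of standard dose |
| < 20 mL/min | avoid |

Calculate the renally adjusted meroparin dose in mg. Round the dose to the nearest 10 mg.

130 mg

SCr = 197 / 88.4 = 2.229 mg/dL
CrCl = (140 − 62) × 85 / (72 × 2.229) = 6630.0 / 160.49 ≈ 41.3 mL/min
CrCl ≈ 41 mL/min → bracket 20–69 mL/min.
67% of 200 mg = 134 mg → 130 mg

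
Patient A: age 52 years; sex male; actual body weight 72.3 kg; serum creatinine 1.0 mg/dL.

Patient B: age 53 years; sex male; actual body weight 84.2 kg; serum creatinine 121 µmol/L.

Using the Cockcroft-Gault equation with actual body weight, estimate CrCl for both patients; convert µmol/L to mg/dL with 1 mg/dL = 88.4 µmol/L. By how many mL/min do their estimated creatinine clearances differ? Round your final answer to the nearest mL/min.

Patient A: CrCl = (140 − 52) × 72.3 / (72 × 1) = 6362.4 / 72.00 ≈ 88.4 mL/min
Patient B: SCr = 121 / 88.4 = 1.369 mg/dL
Patient B: CrCl = (140 − 53) × 84.2 / (72 × 1.369) = 7325.4 / 98.57 ≈ 74.3 mL/min
|88.4 − 74.3| = 14.1 mL/min

14 mL/min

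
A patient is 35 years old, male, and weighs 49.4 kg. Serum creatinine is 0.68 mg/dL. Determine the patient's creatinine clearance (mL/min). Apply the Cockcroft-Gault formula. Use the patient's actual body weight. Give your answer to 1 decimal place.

CrCl = (140 − 35) × 49.4 / (72 × 0.68) = 5187.0 / 48.96 ≈ 105.9 mL/min

105.9 mL/min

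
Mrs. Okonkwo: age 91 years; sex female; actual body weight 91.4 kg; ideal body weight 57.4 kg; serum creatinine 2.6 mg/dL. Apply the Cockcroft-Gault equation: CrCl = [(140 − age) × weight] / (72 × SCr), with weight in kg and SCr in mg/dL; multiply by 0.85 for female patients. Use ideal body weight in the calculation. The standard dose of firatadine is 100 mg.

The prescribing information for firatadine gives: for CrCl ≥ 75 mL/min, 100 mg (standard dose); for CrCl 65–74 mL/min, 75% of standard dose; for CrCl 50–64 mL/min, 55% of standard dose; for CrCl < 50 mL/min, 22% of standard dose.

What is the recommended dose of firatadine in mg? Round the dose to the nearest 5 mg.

CrCl = (140 − 91) × 57.4 / (72 × 2.6) × 0.85 = 2812.6 / 187.20 × 0.85 ≈ 12.8 mL/min
CrCl ≈ 13 mL/min → bracket < 50 mL/min.
22% of 100 mg = 22 mg → 20 mg

20 mg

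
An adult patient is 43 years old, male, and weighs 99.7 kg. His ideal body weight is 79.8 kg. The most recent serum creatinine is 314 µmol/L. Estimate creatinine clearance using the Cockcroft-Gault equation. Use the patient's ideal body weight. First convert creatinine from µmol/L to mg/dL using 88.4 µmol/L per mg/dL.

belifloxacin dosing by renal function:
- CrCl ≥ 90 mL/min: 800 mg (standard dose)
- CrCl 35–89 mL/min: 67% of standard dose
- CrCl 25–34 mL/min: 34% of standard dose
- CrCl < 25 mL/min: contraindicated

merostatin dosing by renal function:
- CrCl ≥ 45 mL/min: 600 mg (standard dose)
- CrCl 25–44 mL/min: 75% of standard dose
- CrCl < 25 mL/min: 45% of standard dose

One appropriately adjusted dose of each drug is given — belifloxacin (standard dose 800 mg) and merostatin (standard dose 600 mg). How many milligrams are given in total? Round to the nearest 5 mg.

720 mg

SCr = 314 / 88.4 = 3.552 mg/dL
CrCl = (140 − 43) × 79.8 / (72 × 3.552) = 7740.6 / 255.74 ≈ 30.3 mL/min
CrCl ≈ 30 mL/min.
belifloxacin: 25–34 mL/min → 34% of 800 mg = 272 mg.
merostatin: 25–44 mL/min → 75% of 600 mg = 450 mg.
Total = 272 + 450 = 722 mg.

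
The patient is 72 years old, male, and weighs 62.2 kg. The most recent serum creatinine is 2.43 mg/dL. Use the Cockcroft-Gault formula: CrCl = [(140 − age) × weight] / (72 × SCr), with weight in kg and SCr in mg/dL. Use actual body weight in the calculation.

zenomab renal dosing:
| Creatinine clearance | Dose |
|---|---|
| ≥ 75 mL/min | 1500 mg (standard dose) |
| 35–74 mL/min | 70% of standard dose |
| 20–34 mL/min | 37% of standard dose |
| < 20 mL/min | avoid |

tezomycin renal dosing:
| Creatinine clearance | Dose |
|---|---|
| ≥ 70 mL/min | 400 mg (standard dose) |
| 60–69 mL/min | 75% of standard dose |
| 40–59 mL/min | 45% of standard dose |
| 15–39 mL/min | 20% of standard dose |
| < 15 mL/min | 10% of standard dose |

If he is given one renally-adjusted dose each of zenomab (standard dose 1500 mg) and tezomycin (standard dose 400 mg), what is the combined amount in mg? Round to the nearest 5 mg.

635 mg

CrCl = (140 − 72) × 62.2 / (72 × 2.43) = 4229.6 / 174.96 ≈ 24.2 mL/min
CrCl ≈ 24 mL/min.
zenomab: 20–34 mL/min → 37% of 1500 mg = 555 mg.
tezomycin: 15–39 mL/min → 20% of 400 mg = 80 mg.
Total = 555 + 80 = 635 mg.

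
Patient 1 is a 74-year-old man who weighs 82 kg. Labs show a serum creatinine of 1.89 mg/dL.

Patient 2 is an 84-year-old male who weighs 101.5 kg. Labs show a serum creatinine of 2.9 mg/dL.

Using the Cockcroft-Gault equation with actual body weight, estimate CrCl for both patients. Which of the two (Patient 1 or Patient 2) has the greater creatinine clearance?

Patient 1

Patient 1: CrCl = (140 − 74) × 82 / (72 × 1.89) = 5412.0 / 136.08 ≈ 39.8 mL/min
Patient 2: CrCl = (140 − 84) × 101.5 / (72 × 2.9) = 5684.0 / 208.80 ≈ 27.2 mL/min
39.8 vs 27.2 mL/min → Patient 1 is higher.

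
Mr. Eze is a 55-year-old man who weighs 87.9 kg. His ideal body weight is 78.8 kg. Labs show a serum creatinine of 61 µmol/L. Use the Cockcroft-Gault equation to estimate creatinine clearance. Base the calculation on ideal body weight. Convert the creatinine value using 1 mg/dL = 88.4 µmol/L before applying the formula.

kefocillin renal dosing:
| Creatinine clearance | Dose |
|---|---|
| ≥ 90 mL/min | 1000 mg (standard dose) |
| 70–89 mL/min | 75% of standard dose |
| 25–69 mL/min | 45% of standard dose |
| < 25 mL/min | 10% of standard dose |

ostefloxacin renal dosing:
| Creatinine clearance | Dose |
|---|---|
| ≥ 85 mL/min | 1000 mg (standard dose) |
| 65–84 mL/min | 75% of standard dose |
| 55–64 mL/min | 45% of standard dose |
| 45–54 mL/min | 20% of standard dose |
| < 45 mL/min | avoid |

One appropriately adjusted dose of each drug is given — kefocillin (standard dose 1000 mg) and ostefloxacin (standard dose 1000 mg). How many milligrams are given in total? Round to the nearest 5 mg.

SCr = 61 / 88.4 = 0.69 mg/dL
CrCl = (140 − 55) × 78.8 / (72 × 0.69) = 6698.0 / 49.68 ≈ 134.8 mL/min
CrCl ≈ 135 mL/min.
kefocillin: ≥ 90 mL/min → 100% of 1000 mg = 1000 mg.
ostefloxacin: ≥ 85 mL/min → 100% of 1000 mg = 1000 mg.
Total = 1000 + 1000 = 2000 mg.

2000 mg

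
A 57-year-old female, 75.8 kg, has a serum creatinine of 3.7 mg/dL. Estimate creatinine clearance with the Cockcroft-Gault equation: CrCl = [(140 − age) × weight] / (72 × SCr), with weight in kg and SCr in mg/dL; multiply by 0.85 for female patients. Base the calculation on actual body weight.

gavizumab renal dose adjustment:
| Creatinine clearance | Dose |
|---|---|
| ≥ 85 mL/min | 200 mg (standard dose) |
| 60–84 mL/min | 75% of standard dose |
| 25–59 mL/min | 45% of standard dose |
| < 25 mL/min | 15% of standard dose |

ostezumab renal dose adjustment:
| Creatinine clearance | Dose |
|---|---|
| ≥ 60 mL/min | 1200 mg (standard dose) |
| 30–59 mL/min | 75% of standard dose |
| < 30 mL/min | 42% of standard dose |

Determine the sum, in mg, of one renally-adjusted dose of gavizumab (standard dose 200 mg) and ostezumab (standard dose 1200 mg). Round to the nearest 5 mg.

535 mg

CrCl = (140 − 57) × 75.8 / (72 × 3.7) × 0.85 = 6291.4 / 266.40 × 0.85 ≈ 20.1 mL/min
CrCl ≈ 20 mL/min.
gavizumab: < 25 mL/min → 15% of 200 mg = 30 mg.
ostezumab: < 30 mL/min → 42% of 1200 mg = 504 mg.
Total = 30 + 504 = 534 mg.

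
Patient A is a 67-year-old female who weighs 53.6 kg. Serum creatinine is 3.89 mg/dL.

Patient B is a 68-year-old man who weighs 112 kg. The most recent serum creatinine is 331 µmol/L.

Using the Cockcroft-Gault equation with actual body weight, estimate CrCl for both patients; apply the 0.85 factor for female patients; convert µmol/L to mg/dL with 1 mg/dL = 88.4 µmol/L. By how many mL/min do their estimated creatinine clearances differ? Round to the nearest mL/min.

18 mL/min

Patient A: CrCl = (140 − 67) × 53.6 / (72 × 3.89) × 0.85 = 3912.8 / 280.08 × 0.85 ≈ 11.9 mL/min
Patient B: SCr = 331 / 88.4 = 3.744 mg/dL
Patient B: CrCl = (140 − 68) × 112 / (72 × 3.744) = 8064.0 / 269.57 ≈ 29.9 mL/min
|11.9 − 29.9| = 18.0 mL/min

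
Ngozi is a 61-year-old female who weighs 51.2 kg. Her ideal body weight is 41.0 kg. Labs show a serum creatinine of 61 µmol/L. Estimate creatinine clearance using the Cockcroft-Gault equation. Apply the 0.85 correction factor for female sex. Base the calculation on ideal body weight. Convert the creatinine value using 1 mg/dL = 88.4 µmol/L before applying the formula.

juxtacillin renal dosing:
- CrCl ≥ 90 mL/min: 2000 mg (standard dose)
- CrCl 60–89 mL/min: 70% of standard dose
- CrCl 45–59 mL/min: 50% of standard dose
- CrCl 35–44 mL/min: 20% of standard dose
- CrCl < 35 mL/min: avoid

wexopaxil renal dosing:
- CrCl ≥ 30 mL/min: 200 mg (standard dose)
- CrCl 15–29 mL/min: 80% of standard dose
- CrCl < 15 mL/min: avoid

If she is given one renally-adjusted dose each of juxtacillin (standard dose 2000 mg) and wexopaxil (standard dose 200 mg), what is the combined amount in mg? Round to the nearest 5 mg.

1200 mg

SCr = 61 / 88.4 = 0.69 mg/dL
CrCl = (140 − 61) × 41 / (72 × 0.69) × 0.85 = 3239.0 / 49.68 × 0.85 ≈ 55.4 mL/min
CrCl ≈ 55 mL/min.
juxtacillin: 45–59 mL/min → 50% of 2000 mg = 1000 mg.
wexopaxil: ≥ 30 mL/min → 100% of 200 mg = 200 mg.
Total = 1000 + 200 = 1200 mg.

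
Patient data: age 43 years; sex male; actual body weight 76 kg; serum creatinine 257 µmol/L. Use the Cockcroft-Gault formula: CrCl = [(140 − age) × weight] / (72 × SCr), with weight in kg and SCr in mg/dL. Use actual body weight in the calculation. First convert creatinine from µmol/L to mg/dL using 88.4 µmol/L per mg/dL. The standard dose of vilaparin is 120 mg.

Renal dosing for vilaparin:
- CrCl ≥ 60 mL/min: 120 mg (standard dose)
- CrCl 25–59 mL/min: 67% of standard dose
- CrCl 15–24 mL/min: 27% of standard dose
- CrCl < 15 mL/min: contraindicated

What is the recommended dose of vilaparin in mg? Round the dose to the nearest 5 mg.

80 mg

SCr = 257 / 88.4 = 2.907 mg/dL
CrCl = (140 − 43) × 76 / (72 × 2.907) = 7372.0 / 209.30 ≈ 35.2 mL/min
CrCl ≈ 35 mL/min → bracket 25–59 mL/min.
67% of 120 mg = 80.4 mg → 80 mg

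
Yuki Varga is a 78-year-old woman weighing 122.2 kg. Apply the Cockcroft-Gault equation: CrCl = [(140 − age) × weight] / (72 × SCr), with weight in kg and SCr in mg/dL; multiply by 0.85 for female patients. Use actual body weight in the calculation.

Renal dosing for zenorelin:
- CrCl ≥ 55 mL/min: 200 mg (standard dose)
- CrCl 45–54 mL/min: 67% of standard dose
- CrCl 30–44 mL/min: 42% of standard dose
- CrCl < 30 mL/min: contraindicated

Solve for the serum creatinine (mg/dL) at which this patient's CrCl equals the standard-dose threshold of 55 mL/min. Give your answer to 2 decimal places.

Standard dose requires CrCl ≥ 55 mL/min.
Set (140 − 78) × 122.2 × 0.85 / (72 × SCr) = 55
SCr = (140 − 78) × 122.2 × 0.85 / (72 × 55) = 1.626 mg/dL

1.63 mg/dL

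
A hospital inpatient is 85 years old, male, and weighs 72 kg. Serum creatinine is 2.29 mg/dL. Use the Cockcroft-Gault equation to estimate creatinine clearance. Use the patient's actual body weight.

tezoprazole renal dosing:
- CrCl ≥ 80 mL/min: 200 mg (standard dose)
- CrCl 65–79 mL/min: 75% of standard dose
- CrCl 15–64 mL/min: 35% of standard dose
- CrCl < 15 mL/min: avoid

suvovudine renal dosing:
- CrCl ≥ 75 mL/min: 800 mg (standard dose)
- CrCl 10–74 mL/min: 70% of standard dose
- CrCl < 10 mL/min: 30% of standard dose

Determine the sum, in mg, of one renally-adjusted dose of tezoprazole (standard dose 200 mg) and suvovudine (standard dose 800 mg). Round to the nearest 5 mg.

CrCl = (140 − 85) × 72 / (72 × 2.29) = 3960.0 / 164.88 ≈ 24.0 mL/min
CrCl ≈ 24 mL/min.
tezoprazole: 15–64 mL/min → 35% of 200 mg = 70 mg.
suvovudine: 10–74 mL/min → 70% of 800 mg = 560 mg.
Total = 70 + 560 = 630 mg.

630 mg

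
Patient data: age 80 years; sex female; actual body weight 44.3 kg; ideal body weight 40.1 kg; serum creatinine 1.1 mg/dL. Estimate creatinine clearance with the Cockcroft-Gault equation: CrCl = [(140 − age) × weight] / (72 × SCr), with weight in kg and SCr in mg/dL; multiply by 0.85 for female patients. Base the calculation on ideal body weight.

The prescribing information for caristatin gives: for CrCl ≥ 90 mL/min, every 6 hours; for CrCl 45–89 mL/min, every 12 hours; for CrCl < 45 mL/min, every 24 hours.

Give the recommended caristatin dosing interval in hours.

CrCl = (140 − 80) × 40.1 / (72 × 1.1) × 0.85 = 2406.0 / 79.20 × 0.85 ≈ 25.8 mL/min
CrCl ≈ 26 mL/min → bracket < 45 mL/min → every 24 hours.

every 24 hours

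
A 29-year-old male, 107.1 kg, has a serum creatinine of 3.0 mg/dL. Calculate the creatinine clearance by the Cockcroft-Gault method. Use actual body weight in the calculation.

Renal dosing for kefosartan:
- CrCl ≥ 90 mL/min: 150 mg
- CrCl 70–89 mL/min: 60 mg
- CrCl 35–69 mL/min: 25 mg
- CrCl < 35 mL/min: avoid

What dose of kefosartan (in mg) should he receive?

CrCl = (140 − 29) × 107.1 / (72 × 3) = 11888.1 / 216.00 ≈ 55.0 mL/min
CrCl ≈ 55 mL/min → bracket 35–69 mL/min.
Dose for this bracket: 25 mg.

25 mg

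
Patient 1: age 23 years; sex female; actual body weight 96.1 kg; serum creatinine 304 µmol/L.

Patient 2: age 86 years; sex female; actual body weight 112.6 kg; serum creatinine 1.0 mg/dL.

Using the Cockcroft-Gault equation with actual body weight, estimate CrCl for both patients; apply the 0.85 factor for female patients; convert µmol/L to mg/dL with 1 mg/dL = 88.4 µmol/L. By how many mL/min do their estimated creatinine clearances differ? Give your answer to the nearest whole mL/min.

33 mL/min

Patient 1: SCr = 304 / 88.4 = 3.439 mg/dL
Patient 1: CrCl = (140 − 23) × 96.1 / (72 × 3.439) × 0.85 = 11243.7 / 247.61 × 0.85 ≈ 38.6 mL/min
Patient 2: CrCl = (140 − 86) × 112.6 / (72 × 1) × 0.85 = 6080.4 / 72.00 × 0.85 ≈ 71.8 mL/min
|38.6 − 71.8| = 33.2 mL/min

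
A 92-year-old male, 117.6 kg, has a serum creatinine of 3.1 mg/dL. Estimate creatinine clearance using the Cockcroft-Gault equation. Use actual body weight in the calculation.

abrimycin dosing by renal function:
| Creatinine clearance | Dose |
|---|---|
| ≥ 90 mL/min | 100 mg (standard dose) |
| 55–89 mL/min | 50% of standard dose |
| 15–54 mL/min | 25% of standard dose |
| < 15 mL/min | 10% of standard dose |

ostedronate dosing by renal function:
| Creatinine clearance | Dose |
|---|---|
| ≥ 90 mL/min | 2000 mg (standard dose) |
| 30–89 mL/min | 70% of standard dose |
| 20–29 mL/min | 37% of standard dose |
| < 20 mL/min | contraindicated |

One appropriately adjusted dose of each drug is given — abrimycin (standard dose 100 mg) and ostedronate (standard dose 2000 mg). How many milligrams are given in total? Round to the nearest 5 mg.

CrCl = (140 − 92) × 117.6 / (72 × 3.1) = 5644.8 / 223.20 ≈ 25.3 mL/min
CrCl ≈ 25 mL/min.
abrimycin: 15–54 mL/min → 25% of 100 mg = 25 mg.
ostedronate: 20–29 mL/min → 37% of 2000 mg = 740 mg.
Total = 25 + 740 = 765 mg.

765 mg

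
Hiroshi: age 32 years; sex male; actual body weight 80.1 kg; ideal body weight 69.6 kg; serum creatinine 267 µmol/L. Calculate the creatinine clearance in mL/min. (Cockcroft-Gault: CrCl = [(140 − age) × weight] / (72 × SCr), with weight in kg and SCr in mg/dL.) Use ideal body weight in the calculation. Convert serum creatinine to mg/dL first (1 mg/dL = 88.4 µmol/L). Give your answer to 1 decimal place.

SCr = 267 / 88.4 = 3.02 mg/dL
CrCl = (140 − 32) × 69.6 / (72 × 3.02) = 7516.8 / 217.44 ≈ 34.6 mL/min

34.6 mL/min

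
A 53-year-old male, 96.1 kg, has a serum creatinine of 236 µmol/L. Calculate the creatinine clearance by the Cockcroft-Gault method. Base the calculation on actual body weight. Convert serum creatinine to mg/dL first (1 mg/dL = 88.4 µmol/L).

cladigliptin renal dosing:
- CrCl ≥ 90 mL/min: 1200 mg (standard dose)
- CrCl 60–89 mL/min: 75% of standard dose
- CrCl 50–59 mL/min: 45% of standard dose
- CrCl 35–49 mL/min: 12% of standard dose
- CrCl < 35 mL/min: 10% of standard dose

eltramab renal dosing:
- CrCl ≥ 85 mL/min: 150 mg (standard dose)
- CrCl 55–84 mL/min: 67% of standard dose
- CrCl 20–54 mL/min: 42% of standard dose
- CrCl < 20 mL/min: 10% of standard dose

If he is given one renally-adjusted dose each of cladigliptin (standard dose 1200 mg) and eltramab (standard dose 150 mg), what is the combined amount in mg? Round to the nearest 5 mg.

205 mg

SCr = 236 / 88.4 = 2.67 mg/dL
CrCl = (140 − 53) × 96.1 / (72 × 2.67) = 8360.7 / 192.24 ≈ 43.5 mL/min
CrCl ≈ 43 mL/min.
cladigliptin: 35–49 mL/min → 12% of 1200 mg = 144 mg.
eltramab: 20–54 mL/min → 42% of 150 mg = 63 mg.
Total = 144 + 63 = 207 mg.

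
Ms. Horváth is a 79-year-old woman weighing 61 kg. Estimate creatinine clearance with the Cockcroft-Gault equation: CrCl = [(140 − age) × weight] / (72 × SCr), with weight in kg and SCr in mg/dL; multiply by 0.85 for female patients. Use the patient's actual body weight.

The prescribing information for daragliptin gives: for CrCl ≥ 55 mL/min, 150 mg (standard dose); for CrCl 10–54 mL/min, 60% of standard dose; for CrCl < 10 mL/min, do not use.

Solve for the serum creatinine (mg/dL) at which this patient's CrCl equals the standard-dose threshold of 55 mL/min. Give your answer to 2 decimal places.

Standard dose requires CrCl ≥ 55 mL/min.
Set (140 − 79) × 61 × 0.85 / (72 × SCr) = 55
SCr = (140 − 79) × 61 × 0.85 / (72 × 55) = 0.799 mg/dL

0.80 mg/dL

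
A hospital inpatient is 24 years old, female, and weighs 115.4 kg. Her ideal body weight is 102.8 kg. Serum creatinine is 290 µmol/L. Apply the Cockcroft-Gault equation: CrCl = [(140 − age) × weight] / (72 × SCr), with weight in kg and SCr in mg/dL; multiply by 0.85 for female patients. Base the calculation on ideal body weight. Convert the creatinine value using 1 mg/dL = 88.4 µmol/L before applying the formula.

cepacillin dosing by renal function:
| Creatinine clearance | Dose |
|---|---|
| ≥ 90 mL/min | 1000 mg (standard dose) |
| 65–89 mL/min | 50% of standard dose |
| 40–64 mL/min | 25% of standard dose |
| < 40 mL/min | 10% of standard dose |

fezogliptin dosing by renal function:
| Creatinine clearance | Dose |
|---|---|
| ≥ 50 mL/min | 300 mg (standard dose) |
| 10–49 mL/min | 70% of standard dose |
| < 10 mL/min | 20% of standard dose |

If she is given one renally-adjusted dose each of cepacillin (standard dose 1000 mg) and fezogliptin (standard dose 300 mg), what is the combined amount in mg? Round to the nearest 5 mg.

SCr = 290 / 88.4 = 3.281 mg/dL
CrCl = (140 − 24) × 102.8 / (72 × 3.281) × 0.85 = 11924.8 / 236.23 × 0.85 ≈ 42.9 mL/min
CrCl ≈ 43 mL/min.
cepacillin: 40–64 mL/min → 25% of 1000 mg = 250 mg.
fezogliptin: 10–49 mL/min → 70% of 300 mg = 210 mg.
Total = 250 + 210 = 460 mg.

460 mg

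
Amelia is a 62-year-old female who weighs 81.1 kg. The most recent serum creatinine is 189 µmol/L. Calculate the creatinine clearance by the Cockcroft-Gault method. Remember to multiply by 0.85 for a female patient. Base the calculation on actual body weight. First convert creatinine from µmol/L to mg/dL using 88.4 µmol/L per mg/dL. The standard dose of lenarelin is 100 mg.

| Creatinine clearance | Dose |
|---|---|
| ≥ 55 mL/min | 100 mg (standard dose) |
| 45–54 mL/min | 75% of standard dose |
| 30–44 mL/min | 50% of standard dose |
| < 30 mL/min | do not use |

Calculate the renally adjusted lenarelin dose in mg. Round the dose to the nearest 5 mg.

50 mg

SCr = 189 / 88.4 = 2.138 mg/dL
CrCl = (140 − 62) × 81.1 / (72 × 2.138) × 0.85 = 6325.8 / 153.94 × 0.85 ≈ 34.9 mL/min
CrCl ≈ 35 mL/min → bracket 30–44 mL/min.
50% of 100 mg = 50 mg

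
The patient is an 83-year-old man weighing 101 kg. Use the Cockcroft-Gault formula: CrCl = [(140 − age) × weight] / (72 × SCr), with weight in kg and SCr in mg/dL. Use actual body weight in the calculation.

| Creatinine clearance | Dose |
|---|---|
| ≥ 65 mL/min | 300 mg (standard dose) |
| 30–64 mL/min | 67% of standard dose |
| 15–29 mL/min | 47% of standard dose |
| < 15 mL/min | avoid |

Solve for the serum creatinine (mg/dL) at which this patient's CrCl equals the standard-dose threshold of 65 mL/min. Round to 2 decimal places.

Standard dose requires CrCl ≥ 65 mL/min.
Set (140 − 83) × 101 / (72 × SCr) = 65
SCr = (140 − 83) × 101 / (72 × 65) = 1.230 mg/dL

1.23 mg/dL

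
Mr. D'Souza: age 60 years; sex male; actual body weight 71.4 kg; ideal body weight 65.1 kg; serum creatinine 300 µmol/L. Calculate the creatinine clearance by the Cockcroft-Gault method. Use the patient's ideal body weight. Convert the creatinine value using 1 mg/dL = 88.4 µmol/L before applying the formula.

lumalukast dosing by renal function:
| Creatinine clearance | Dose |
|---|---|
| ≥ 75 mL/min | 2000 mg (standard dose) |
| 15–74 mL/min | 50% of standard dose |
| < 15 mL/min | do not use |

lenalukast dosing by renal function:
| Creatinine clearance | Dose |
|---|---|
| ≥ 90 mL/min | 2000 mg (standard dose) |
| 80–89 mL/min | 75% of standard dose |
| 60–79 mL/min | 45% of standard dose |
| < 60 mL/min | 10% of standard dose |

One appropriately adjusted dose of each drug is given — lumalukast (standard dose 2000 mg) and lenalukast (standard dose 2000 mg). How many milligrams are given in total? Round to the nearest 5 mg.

SCr = 300 / 88.4 = 3.394 mg/dL
CrCl = (140 − 60) × 65.1 / (72 × 3.394) = 5208.0 / 244.37 ≈ 21.3 mL/min
CrCl ≈ 21 mL/min.
lumalukast: 15–74 mL/min → 50% of 2000 mg = 1000 mg.
lenalukast: < 60 mL/min → 10% of 2000 mg = 200 mg.
Total = 1000 + 200 = 1200 mg.

1200 mg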